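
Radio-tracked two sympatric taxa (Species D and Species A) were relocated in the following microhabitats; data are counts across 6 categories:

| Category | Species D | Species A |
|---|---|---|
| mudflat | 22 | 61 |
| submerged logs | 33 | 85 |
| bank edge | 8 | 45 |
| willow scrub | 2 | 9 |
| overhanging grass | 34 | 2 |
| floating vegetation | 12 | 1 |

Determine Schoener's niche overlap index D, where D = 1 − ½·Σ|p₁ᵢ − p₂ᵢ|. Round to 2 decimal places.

0.60

Proportions for Species D (n=111): 22/111=0.1982, 33/111=0.2973, 8/111=0.0721, 2/111=0.0180, 34/111=0.3063, 12/111=0.1081
Proportions for Species A (n=203): 61/203=0.3005, 85/203=0.4187, 45/203=0.2217, 9/203=0.0443, 2/203=0.0099, 1/203=0.0049
Σ|p₁ᵢ − p₂ᵢ| = 0.1023 + 0.1214 + 0.1496 + 0.0263 + 0.2964 + 0.1032 = 0.7992
D = 1 − ½ × 0.7992 = 1 − 0.39960 = 0.60040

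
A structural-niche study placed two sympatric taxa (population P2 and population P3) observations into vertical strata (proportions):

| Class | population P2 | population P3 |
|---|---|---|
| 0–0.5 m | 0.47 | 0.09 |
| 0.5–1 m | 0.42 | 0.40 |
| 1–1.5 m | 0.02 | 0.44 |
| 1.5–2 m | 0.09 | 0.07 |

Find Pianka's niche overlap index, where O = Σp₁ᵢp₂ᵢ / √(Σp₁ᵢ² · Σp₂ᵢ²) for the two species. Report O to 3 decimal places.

Σ p₁ᵢp₂ᵢ = 0.0423 + 0.1680 + 0.0088 + 0.0063 = 0.2254
Σp_1ᵢ² = 0.47² + 0.42² + 0.02² + 0.09² = 0.2209 + 0.1764 + 0.0004 + 0.0081 = 0.4058
Σp_2ᵢ² = 0.09² + 0.40² + 0.44² + 0.07² = 0.0081 + 0.1600 + 0.1936 + 0.0049 = 0.3666
O = 0.2254 / √(0.4058 × 0.3666) = 0.2254 / 0.385702 = 0.58439

0.584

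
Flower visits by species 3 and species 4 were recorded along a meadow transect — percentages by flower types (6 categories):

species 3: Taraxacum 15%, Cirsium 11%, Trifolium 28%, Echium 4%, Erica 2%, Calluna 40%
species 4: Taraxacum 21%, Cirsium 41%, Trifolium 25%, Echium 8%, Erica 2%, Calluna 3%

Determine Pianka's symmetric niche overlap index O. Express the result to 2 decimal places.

Convert percentages to proportions (divide by 100).
Σ p₁ᵢp₂ᵢ = 0.0315 + 0.0451 + 0.0700 + 0.0032 + 0.0004 + 0.0120 = 0.1622
Σp_1ᵢ² = 0.15² + 0.11² + 0.28² + 0.04² + 0.02² + 0.40² = 0.0225 + 0.0121 + 0.0784 + 0.0016 + 0.0004 + 0.1600 = 0.2750
Σp_2ᵢ² = 0.21² + 0.41² + 0.25² + 0.08² + 0.02² + 0.03² = 0.0441 + 0.1681 + 0.0625 + 0.0064 + 0.0004 + 0.0009 = 0.2824
O = 0.1622 / √(0.2750 × 0.2824) = 0.1622 / 0.27868 = 0.5820

0.58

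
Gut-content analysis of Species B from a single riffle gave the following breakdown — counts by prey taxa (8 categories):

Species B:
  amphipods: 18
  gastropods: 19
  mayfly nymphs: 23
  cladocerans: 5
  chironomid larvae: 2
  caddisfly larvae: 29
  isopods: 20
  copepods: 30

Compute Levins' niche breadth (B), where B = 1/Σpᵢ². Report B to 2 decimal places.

6.30

Proportions for Species B (n=146): 18/146=0.1233, 19/146=0.1301, 23/146=0.1575, 5/146=0.0342, 2/146=0.0137, 29/146=0.1986, 20/146=0.1370, 30/146=0.2055
Σpᵢ² = 0.1233² + 0.1301² + 0.1575² + 0.0342² + 0.0137² + 0.1986² + 0.1370² + 0.2055² = 0.015203 + 0.016926 + 0.024806 + 0.001170 + 0.000188 + 0.039442 + 0.018769 + 0.042230 = 0.158734
B = 1 / 0.158734 = 6.2998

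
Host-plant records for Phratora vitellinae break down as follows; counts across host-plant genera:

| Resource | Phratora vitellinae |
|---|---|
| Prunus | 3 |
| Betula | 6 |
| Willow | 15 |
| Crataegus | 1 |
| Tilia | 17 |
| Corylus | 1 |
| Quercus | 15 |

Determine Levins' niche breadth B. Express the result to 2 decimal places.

Proportions for Phratora vitellinae (n=58): 3/58=0.0517, 6/58=0.1034, 15/58=0.2586, 1/58=0.0172, 17/58=0.2931, 1/58=0.0172, 15/58=0.2586
Σpᵢ² = 0.0517² + 0.1034² + 0.2586² + 0.0172² + 0.2931² + 0.0172² + 0.2586² = 0.002673 + 0.010692 + 0.066874 + 0.000296 + 0.085908 + 0.000296 + 0.066874 = 0.233613
B = 1 / 0.233613 = 4.2806

4.28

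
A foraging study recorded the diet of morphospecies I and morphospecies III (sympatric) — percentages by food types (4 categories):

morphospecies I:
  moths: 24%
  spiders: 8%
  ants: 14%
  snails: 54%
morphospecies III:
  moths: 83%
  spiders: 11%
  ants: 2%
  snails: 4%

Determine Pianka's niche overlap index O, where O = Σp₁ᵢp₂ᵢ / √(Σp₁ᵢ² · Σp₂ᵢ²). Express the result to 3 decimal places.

0.453

Convert percentages to proportions (divide by 100).
Σ p₁ᵢp₂ᵢ = 0.1992 + 0.0088 + 0.0028 + 0.0216 = 0.2324
Σp_1ᵢ² = 0.24² + 0.08² + 0.14² + 0.54² = 0.0576 + 0.0064 + 0.0196 + 0.2916 = 0.3752
Σp_2ᵢ² = 0.83² + 0.11² + 0.02² + 0.04² = 0.6889 + 0.0121 + 0.0004 + 0.0016 = 0.7030
O = 0.2324 / √(0.3752 × 0.7030) = 0.2324 / 0.513581 = 0.45251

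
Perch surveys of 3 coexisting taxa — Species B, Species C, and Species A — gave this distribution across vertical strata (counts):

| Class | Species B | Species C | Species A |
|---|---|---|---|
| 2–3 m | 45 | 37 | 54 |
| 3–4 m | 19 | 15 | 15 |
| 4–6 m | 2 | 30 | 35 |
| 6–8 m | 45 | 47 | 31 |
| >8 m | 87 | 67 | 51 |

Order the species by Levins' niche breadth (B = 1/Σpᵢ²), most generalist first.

Species A > Species C > Species B

Proportions for Species B (n=198): 45/198=0.2273, 19/198=0.0960, 2/198=0.0101, 45/198=0.2273, 87/198=0.4394
Proportions for Species C (n=196): 37/196=0.1888, 15/196=0.0765, 30/196=0.1531, 47/196=0.2398, 67/196=0.3418
Proportions for Species A (n=186): 54/186=0.2903, 15/186=0.0806, 35/186=0.1882, 31/186=0.1667, 51/186=0.2742
Σp_Bᵢ² = 0.2273² + 0.0960² + 0.0101² + 0.2273² + 0.4394² = 0.051665 + 0.009216 + 0.000102 + 0.051665 + 0.193072 = 0.305720
B_B = 1 / 0.305720 = 3.2710
Σp_Cᵢ² = 0.1888² + 0.0765² + 0.1531² + 0.2398² + 0.3418² = 0.035645 + 0.005852 + 0.023440 + 0.057504 + 0.116827 = 0.239268
B_C = 1 / 0.239268 = 4.1794
Σp_Aᵢ² = 0.2903² + 0.0806² + 0.1882² + 0.1667² + 0.2742² = 0.084274 + 0.006496 + 0.035419 + 0.027789 + 0.075186 = 0.229164
B_A = 1 / 0.229164 = 4.3637
Ranking by B (broadest → narrowest): Species A (4.36) > Species C (4.18) > Species B (3.27)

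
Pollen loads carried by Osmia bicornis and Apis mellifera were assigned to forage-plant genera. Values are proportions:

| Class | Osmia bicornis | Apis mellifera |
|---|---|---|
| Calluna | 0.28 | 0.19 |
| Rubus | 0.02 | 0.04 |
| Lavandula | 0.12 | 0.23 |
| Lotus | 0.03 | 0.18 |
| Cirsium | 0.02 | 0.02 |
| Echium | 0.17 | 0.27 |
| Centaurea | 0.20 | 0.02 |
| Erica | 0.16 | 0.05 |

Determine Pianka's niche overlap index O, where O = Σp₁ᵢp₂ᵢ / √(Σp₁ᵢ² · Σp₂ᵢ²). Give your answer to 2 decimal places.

0.75

Σ p₁ᵢp₂ᵢ = 0.0532 + 0.0008 + 0.0276 + 0.0054 + 0.0004 + 0.0459 + 0.0040 + 0.0080 = 0.1453
Σp_1ᵢ² = 0.28² + 0.02² + 0.12² + 0.03² + 0.02² + 0.17² + 0.20² + 0.16² = 0.0784 + 0.0004 + 0.0144 + 0.0009 + 0.0004 + 0.0289 + 0.0400 + 0.0256 = 0.1890
Σp_2ᵢ² = 0.19² + 0.04² + 0.23² + 0.18² + 0.02² + 0.27² + 0.02² + 0.05² = 0.0361 + 0.0016 + 0.0529 + 0.0324 + 0.0004 + 0.0729 + 0.0004 + 0.0025 = 0.1992
O = 0.1453 / √(0.1890 × 0.1992) = 0.1453 / 0.19403 = 0.7489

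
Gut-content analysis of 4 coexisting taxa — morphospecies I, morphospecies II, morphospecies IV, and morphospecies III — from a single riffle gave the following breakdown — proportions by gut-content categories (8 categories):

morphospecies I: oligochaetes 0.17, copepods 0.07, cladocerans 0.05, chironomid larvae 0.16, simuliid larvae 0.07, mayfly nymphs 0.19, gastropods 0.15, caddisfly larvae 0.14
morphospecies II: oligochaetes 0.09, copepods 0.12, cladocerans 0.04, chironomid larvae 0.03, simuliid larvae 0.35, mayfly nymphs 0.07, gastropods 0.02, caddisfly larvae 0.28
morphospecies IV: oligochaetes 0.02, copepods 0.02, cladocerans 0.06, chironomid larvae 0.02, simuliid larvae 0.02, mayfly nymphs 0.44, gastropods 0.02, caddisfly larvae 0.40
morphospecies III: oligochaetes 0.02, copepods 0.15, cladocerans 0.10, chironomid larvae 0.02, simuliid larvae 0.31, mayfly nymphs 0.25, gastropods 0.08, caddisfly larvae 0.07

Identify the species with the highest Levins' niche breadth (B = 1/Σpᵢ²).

Σp_Iᵢ² = 0.17² + 0.07² + 0.05² + 0.16² + 0.07² + 0.19² + 0.15² + 0.14² = 0.0289 + 0.0049 + 0.0025 + 0.0256 + 0.0049 + 0.0361 + 0.0225 + 0.0196 = 0.1450
B_I = 1 / 0.1450 = 6.8966
Σp_IIᵢ² = 0.09² + 0.12² + 0.04² + 0.03² + 0.35² + 0.07² + 0.02² + 0.28² = 0.0081 + 0.0144 + 0.0016 + 0.0009 + 0.1225 + 0.0049 + 0.0004 + 0.0784 = 0.2312
B_II = 1 / 0.2312 = 4.3253
Σp_IVᵢ² = 0.02² + 0.02² + 0.06² + 0.02² + 0.02² + 0.44² + 0.02² + 0.40² = 0.0004 + 0.0004 + 0.0036 + 0.0004 + 0.0004 + 0.1936 + 0.0004 + 0.1600 = 0.3592
B_IV = 1 / 0.3592 = 2.7840
Σp_IIIᵢ² = 0.02² + 0.15² + 0.10² + 0.02² + 0.31² + 0.25² + 0.08² + 0.07² = 0.0004 + 0.0225 + 0.0100 + 0.0004 + 0.0961 + 0.0625 + 0.0064 + 0.0049 = 0.2032
B_III = 1 / 0.2032 = 4.9213
Highest B → broadest niche (most generalist): morphospecies I (B = 6.90).

morphospecies I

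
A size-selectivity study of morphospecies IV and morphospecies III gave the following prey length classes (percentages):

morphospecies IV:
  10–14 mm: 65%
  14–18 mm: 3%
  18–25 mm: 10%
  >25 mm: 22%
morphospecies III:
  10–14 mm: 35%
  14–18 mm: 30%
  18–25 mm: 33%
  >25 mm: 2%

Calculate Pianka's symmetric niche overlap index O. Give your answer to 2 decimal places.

Convert percentages to proportions (divide by 100).
Σ p₁ᵢp₂ᵢ = 0.2275 + 0.0090 + 0.0330 + 0.0044 = 0.2739
Σp_1ᵢ² = 0.65² + 0.03² + 0.10² + 0.22² = 0.4225 + 0.0009 + 0.0100 + 0.0484 = 0.4818
Σp_2ᵢ² = 0.35² + 0.30² + 0.33² + 0.02² = 0.1225 + 0.0900 + 0.1089 + 0.0004 = 0.3218
O = 0.2739 / √(0.4818 × 0.3218) = 0.2739 / 0.39376 = 0.6956

0.70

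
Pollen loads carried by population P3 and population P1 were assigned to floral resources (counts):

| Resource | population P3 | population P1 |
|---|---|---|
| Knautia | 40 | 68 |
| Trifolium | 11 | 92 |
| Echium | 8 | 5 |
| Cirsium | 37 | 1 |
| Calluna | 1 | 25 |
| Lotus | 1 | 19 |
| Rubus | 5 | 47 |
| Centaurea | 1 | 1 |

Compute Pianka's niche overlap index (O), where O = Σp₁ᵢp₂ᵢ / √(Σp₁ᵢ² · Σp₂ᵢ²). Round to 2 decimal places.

Proportions for population P3 (n=104): 40/104=0.3846, 11/104=0.1058, 8/104=0.0769, 37/104=0.3558, 1/104=0.0096, 1/104=0.0096, 5/104=0.0481, 1/104=0.0096
Proportions for population P1 (n=258): 68/258=0.2636, 92/258=0.3566, 5/258=0.0194, 1/258=0.0039, 25/258=0.0969, 19/258=0.0736, 47/258=0.1822, 1/258=0.0039
Σ p₁ᵢp₂ᵢ = 0.101381 + 0.037728 + 0.001492 + 0.001388 + 0.000930 + 0.000707 + 0.008764 + 0.000037 = 0.152427
Σp_1ᵢ² = 0.3846² + 0.1058² + 0.0769² + 0.3558² + 0.0096² + 0.0096² + 0.0481² + 0.0096² = 0.147917 + 0.011194 + 0.005914 + 0.126594 + 0.000092 + 0.000092 + 0.002314 + 0.000092 = 0.294209
Σp_2ᵢ² = 0.2636² + 0.3566² + 0.0194² + 0.0039² + 0.0969² + 0.0736² + 0.1822² + 0.0039² = 0.069485 + 0.127164 + 0.000376 + 0.000015 + 0.009390 + 0.005417 + 0.033197 + 0.000015 = 0.245059
O = 0.152427 / √(0.294209 × 0.245059) = 0.152427 / 0.2685118 = 0.5677

0.57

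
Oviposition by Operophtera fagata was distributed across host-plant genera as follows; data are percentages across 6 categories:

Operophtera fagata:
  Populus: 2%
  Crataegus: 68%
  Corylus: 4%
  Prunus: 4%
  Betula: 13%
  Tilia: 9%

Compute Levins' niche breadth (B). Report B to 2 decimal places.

2.04

Convert percentages to proportions (divide by 100).
Σpᵢ² = 0.02² + 0.68² + 0.04² + 0.04² + 0.13² + 0.09² = 0.0004 + 0.4624 + 0.0016 + 0.0016 + 0.0169 + 0.0081 = 0.4910
B = 1 / 0.4910 = 2.0367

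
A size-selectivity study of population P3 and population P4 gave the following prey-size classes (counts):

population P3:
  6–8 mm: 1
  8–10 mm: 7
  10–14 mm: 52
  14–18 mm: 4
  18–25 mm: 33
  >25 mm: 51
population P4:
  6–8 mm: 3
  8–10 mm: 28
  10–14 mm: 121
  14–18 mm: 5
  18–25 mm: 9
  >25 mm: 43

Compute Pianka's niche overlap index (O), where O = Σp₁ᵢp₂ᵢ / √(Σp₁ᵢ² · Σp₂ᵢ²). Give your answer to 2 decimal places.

Proportions for population P3 (n=148): 1/148=0.0068, 7/148=0.0473, 52/148=0.3514, 4/148=0.0270, 33/148=0.2230, 51/148=0.3446
Proportions for population P4 (n=209): 3/209=0.0144, 28/209=0.1340, 121/209=0.5789, 5/209=0.0239, 9/209=0.0431, 43/209=0.2057
Σ p₁ᵢp₂ᵢ = 0.000098 + 0.006338 + 0.203425 + 0.000645 + 0.009611 + 0.070884 = 0.291001
Σp_1ᵢ² = 0.0068² + 0.0473² + 0.3514² + 0.0270² + 0.2230² + 0.3446² = 0.000046 + 0.002237 + 0.123482 + 0.000729 + 0.049729 + 0.118749 = 0.294972
Σp_2ᵢ² = 0.0144² + 0.1340² + 0.5789² + 0.0239² + 0.0431² + 0.2057² = 0.000207 + 0.017956 + 0.335125 + 0.000571 + 0.001858 + 0.042312 = 0.398029
O = 0.291001 / √(0.294972 × 0.398029) = 0.291001 / 0.3426476 = 0.8493

0.85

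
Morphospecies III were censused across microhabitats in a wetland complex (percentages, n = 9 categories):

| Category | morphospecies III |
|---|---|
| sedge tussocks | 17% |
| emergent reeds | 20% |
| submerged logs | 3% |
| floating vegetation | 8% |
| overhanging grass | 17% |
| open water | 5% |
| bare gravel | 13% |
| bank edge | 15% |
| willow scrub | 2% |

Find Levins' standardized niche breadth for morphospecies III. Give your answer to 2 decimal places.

0.72

Convert percentages to proportions (divide by 100).
Σpᵢ² = 0.17² + 0.20² + 0.03² + 0.08² + 0.17² + 0.05² + 0.13² + 0.15² + 0.02² = 0.0289 + 0.0400 + 0.0009 + 0.0064 + 0.0289 + 0.0025 + 0.0169 + 0.0225 + 0.0004 = 0.1474
B = 1 / 0.1474 = 6.7843
Bₛ = (B − 1)/(n − 1) = (6.7843 − 1)/(9 − 1) = 5.7843/8 = 0.7230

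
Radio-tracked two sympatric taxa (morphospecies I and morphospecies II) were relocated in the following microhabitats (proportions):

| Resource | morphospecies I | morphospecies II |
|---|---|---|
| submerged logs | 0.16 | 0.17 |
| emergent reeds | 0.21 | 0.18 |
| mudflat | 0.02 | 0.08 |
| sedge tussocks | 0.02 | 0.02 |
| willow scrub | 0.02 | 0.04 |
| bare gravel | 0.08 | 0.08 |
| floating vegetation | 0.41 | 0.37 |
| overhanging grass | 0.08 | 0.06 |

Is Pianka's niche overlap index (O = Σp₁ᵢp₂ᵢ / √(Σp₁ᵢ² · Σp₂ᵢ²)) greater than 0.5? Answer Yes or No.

Σ p₁ᵢp₂ᵢ = 0.0272 + 0.0378 + 0.0016 + 0.0004 + 0.0008 + 0.0064 + 0.1517 + 0.0048 = 0.2307
Σp_1ᵢ² = 0.16² + 0.21² + 0.02² + 0.02² + 0.02² + 0.08² + 0.41² + 0.08² = 0.0256 + 0.0441 + 0.0004 + 0.0004 + 0.0004 + 0.0064 + 0.1681 + 0.0064 = 0.2518
Σp_2ᵢ² = 0.17² + 0.18² + 0.08² + 0.02² + 0.04² + 0.08² + 0.37² + 0.06² = 0.0289 + 0.0324 + 0.0064 + 0.0004 + 0.0016 + 0.0064 + 0.1369 + 0.0036 = 0.2166
O = 0.2307 / √(0.2518 × 0.2166) = 0.2307 / 0.23354 = 0.9878
O = 0.9878 > 0.5 → Yes.

Yes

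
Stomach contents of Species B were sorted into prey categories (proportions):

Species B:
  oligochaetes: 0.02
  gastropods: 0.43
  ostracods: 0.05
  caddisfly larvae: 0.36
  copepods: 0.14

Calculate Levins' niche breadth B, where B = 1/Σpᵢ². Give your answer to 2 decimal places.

2.97

Σpᵢ² = 0.02² + 0.43² + 0.05² + 0.36² + 0.14² = 0.0004 + 0.1849 + 0.0025 + 0.1296 + 0.0196 = 0.3370
B = 1 / 0.3370 = 2.9674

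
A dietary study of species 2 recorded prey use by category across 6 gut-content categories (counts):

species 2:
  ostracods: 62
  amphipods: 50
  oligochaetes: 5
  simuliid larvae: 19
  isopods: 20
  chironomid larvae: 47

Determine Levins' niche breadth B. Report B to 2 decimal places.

4.41

Proportions for species 2 (n=203): 62/203=0.3054, 50/203=0.2463, 5/203=0.0246, 19/203=0.0936, 20/203=0.0985, 47/203=0.2315
Σpᵢ² = 0.3054² + 0.2463² + 0.0246² + 0.0936² + 0.0985² + 0.2315² = 0.093269 + 0.060664 + 0.000605 + 0.008761 + 0.009702 + 0.053592 = 0.226593
B = 1 / 0.226593 = 4.4132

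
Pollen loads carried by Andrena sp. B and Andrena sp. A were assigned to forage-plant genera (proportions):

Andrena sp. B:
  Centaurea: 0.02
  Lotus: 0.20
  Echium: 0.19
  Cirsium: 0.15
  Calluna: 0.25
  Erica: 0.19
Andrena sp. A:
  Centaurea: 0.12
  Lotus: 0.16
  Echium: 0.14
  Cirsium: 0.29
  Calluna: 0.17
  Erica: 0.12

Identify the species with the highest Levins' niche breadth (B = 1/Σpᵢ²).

Andrena sp. A

Σp_Bᵢ² = 0.02² + 0.20² + 0.19² + 0.15² + 0.25² + 0.19² = 0.0004 + 0.0400 + 0.0361 + 0.0225 + 0.0625 + 0.0361 = 0.1976
B_B = 1 / 0.1976 = 5.0607
Σp_Aᵢ² = 0.12² + 0.16² + 0.14² + 0.29² + 0.17² + 0.12² = 0.0144 + 0.0256 + 0.0196 + 0.0841 + 0.0289 + 0.0144 = 0.1870
B_A = 1 / 0.1870 = 5.3476
Highest B → broadest niche (most generalist): Andrena sp. A (B = 5.35).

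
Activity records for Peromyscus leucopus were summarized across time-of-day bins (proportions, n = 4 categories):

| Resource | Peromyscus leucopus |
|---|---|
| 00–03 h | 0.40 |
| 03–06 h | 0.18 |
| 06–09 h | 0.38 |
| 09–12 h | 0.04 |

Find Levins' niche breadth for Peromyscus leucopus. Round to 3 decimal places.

2.955

Σpᵢ² = 0.40² + 0.18² + 0.38² + 0.04² = 0.1600 + 0.0324 + 0.1444 + 0.0016 = 0.3384
B = 1 / 0.3384 = 2.95508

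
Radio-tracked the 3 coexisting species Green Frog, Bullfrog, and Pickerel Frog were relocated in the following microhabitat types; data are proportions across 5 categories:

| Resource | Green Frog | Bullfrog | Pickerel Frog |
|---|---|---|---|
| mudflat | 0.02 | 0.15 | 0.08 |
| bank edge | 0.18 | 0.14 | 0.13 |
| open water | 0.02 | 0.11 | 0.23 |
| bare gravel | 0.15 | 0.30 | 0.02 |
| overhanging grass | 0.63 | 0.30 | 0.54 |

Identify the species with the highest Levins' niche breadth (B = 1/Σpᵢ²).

Bullfrog

Σp_Greeᵢ² = 0.02² + 0.18² + 0.02² + 0.15² + 0.63² = 0.0004 + 0.0324 + 0.0004 + 0.0225 + 0.3969 = 0.4526
B_Gree = 1 / 0.4526 = 2.2095
Σp_Bullᵢ² = 0.15² + 0.14² + 0.11² + 0.30² + 0.30² = 0.0225 + 0.0196 + 0.0121 + 0.0900 + 0.0900 = 0.2342
B_Bull = 1 / 0.2342 = 4.2699
Σp_Pickᵢ² = 0.08² + 0.13² + 0.23² + 0.02² + 0.54² = 0.0064 + 0.0169 + 0.0529 + 0.0004 + 0.2916 = 0.3682
B_Pick = 1 / 0.3682 = 2.7159
Highest B → broadest niche (most generalist): Bullfrog (B = 4.27).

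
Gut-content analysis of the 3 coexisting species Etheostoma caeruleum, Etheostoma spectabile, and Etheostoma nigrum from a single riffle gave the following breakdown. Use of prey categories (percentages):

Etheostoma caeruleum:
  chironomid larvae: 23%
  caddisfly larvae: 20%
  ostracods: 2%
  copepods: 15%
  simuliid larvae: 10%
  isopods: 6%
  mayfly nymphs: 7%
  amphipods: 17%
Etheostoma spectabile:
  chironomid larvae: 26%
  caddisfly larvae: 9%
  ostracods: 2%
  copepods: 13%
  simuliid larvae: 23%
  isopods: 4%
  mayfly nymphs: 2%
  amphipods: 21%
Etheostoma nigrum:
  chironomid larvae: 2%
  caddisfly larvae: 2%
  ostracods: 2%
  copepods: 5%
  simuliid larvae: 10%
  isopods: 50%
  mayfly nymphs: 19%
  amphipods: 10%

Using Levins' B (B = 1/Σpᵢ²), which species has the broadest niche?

Convert percentages to proportions (divide by 100).
Σp_caerᵢ² = 0.23² + 0.20² + 0.02² + 0.15² + 0.10² + 0.06² + 0.07² + 0.17² = 0.0529 + 0.0400 + 0.0004 + 0.0225 + 0.0100 + 0.0036 + 0.0049 + 0.0289 = 0.1632
B_caer = 1 / 0.1632 = 6.1275
Σp_specᵢ² = 0.26² + 0.09² + 0.02² + 0.13² + 0.23² + 0.04² + 0.02² + 0.21² = 0.0676 + 0.0081 + 0.0004 + 0.0169 + 0.0529 + 0.0016 + 0.0004 + 0.0441 = 0.1920
B_spec = 1 / 0.1920 = 5.2083
Σp_nigrᵢ² = 0.02² + 0.02² + 0.02² + 0.05² + 0.10² + 0.50² + 0.19² + 0.10² = 0.0004 + 0.0004 + 0.0004 + 0.0025 + 0.0100 + 0.2500 + 0.0361 + 0.0100 = 0.3098
B_nigr = 1 / 0.3098 = 3.2279
Highest B → broadest niche (most generalist): Etheostoma caeruleum (B = 6.13).

Etheostoma caeruleum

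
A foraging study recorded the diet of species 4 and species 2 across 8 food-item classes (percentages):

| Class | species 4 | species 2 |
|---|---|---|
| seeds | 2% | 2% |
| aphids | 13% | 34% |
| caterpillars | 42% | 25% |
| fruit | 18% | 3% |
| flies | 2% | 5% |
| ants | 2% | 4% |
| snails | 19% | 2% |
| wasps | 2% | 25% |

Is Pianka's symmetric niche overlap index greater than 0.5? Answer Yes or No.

Convert percentages to proportions (divide by 100).
Σ p₁ᵢp₂ᵢ = 0.0004 + 0.0442 + 0.1050 + 0.0054 + 0.0010 + 0.0008 + 0.0038 + 0.0050 = 0.1656
Σp_1ᵢ² = 0.02² + 0.13² + 0.42² + 0.18² + 0.02² + 0.02² + 0.19² + 0.02² = 0.0004 + 0.0169 + 0.1764 + 0.0324 + 0.0004 + 0.0004 + 0.0361 + 0.0004 = 0.2634
Σp_2ᵢ² = 0.02² + 0.34² + 0.25² + 0.03² + 0.05² + 0.04² + 0.02² + 0.25² = 0.0004 + 0.1156 + 0.0625 + 0.0009 + 0.0025 + 0.0016 + 0.0004 + 0.0625 = 0.2464
O = 0.1656 / √(0.2634 × 0.2464) = 0.1656 / 0.25476 = 0.6500
O = 0.6500 > 0.5 → Yes.

Yes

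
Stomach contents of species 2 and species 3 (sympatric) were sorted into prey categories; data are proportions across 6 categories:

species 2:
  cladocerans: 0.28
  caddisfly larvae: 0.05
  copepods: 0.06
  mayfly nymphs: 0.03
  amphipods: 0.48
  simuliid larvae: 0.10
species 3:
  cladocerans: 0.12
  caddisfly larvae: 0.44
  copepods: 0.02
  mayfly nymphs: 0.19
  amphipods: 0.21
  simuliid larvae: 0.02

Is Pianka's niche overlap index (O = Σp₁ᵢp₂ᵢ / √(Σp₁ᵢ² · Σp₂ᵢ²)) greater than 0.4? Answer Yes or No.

Yes

Σ p₁ᵢp₂ᵢ = 0.0336 + 0.0220 + 0.0012 + 0.0057 + 0.1008 + 0.0020 = 0.1653
Σp_1ᵢ² = 0.28² + 0.05² + 0.06² + 0.03² + 0.48² + 0.10² = 0.0784 + 0.0025 + 0.0036 + 0.0009 + 0.2304 + 0.0100 = 0.3258
Σp_2ᵢ² = 0.12² + 0.44² + 0.02² + 0.19² + 0.21² + 0.02² = 0.0144 + 0.1936 + 0.0004 + 0.0361 + 0.0441 + 0.0004 = 0.2890
O = 0.1653 / √(0.3258 × 0.2890) = 0.1653 / 0.30685 = 0.5387
O = 0.5387 > 0.4 → Yes.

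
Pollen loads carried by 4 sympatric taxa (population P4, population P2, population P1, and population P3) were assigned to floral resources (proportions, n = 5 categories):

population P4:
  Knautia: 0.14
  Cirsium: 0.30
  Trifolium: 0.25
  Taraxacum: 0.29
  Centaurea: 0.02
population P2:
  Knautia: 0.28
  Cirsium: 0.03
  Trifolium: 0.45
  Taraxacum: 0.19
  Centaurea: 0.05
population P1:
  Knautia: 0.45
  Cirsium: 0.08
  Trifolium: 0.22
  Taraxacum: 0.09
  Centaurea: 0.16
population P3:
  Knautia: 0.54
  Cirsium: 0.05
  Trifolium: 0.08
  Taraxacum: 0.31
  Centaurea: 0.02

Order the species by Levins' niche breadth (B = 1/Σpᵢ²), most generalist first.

Σp_P4ᵢ² = 0.14² + 0.30² + 0.25² + 0.29² + 0.02² = 0.0196 + 0.0900 + 0.0625 + 0.0841 + 0.0004 = 0.2566
B_P4 = 1 / 0.2566 = 3.8971
Σp_P2ᵢ² = 0.28² + 0.03² + 0.45² + 0.19² + 0.05² = 0.0784 + 0.0009 + 0.2025 + 0.0361 + 0.0025 = 0.3204
B_P2 = 1 / 0.3204 = 3.1211
Σp_P1ᵢ² = 0.45² + 0.08² + 0.22² + 0.09² + 0.16² = 0.2025 + 0.0064 + 0.0484 + 0.0081 + 0.0256 = 0.2910
B_P1 = 1 / 0.2910 = 3.4364
Σp_P3ᵢ² = 0.54² + 0.05² + 0.08² + 0.31² + 0.02² = 0.2916 + 0.0025 + 0.0064 + 0.0961 + 0.0004 = 0.3970
B_P3 = 1 / 0.3970 = 2.5189
Ranking by B (broadest → narrowest): population P4 (3.90) > population P1 (3.44) > population P2 (3.12) > population P3 (2.52)

population P4 > population P1 > population P2 > population P3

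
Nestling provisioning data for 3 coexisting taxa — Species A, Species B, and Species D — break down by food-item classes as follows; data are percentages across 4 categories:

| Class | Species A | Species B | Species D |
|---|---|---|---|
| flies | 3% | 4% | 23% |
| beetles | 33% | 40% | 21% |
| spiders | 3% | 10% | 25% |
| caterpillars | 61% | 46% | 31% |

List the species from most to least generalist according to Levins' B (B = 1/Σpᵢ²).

Species D > Species B > Species A

Convert percentages to proportions (divide by 100).
Σp_Aᵢ² = 0.03² + 0.33² + 0.03² + 0.61² = 0.0009 + 0.1089 + 0.0009 + 0.3721 = 0.4828
B_A = 1 / 0.4828 = 2.0713
Σp_Bᵢ² = 0.04² + 0.40² + 0.10² + 0.46² = 0.0016 + 0.1600 + 0.0100 + 0.2116 = 0.3832
B_B = 1 / 0.3832 = 2.6096
Σp_Dᵢ² = 0.23² + 0.21² + 0.25² + 0.31² = 0.0529 + 0.0441 + 0.0625 + 0.0961 = 0.2556
B_D = 1 / 0.2556 = 3.9124
Ranking by B (broadest → narrowest): Species D (3.91) > Species B (2.61) > Species A (2.07)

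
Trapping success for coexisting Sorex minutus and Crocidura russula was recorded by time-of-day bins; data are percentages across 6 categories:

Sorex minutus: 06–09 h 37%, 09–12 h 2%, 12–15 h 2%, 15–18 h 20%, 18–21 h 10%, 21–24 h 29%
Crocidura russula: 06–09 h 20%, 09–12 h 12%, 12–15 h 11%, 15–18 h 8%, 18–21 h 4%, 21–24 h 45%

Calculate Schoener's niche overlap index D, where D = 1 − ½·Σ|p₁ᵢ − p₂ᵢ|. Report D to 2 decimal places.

Convert percentages to proportions (divide by 100).
Σ|p₁ᵢ − p₂ᵢ| = 0.17 + 0.10 + 0.09 + 0.12 + 0.06 + 0.16 = 0.70
D = 1 − ½ × 0.70 = 1 − 0.350 = 0.6500

0.65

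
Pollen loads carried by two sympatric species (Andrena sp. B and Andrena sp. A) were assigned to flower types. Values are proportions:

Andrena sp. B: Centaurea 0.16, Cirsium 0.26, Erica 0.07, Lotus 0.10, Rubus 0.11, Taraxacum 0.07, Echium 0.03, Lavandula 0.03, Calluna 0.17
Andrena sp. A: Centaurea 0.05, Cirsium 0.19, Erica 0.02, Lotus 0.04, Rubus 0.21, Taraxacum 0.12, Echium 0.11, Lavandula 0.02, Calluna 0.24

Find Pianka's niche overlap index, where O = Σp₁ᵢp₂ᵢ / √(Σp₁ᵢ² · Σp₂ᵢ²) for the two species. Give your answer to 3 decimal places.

0.856

Σ p₁ᵢp₂ᵢ = 0.0080 + 0.0494 + 0.0014 + 0.0040 + 0.0231 + 0.0084 + 0.0033 + 0.0006 + 0.0408 = 0.1390
Σp_1ᵢ² = 0.16² + 0.26² + 0.07² + 0.10² + 0.11² + 0.07² + 0.03² + 0.03² + 0.17² = 0.0256 + 0.0676 + 0.0049 + 0.0100 + 0.0121 + 0.0049 + 0.0009 + 0.0009 + 0.0289 = 0.1558
Σp_2ᵢ² = 0.05² + 0.19² + 0.02² + 0.04² + 0.21² + 0.12² + 0.11² + 0.02² + 0.24² = 0.0025 + 0.0361 + 0.0004 + 0.0016 + 0.0441 + 0.0144 + 0.0121 + 0.0004 + 0.0576 = 0.1692
O = 0.1390 / √(0.1558 × 0.1692) = 0.1390 / 0.162362 = 0.85611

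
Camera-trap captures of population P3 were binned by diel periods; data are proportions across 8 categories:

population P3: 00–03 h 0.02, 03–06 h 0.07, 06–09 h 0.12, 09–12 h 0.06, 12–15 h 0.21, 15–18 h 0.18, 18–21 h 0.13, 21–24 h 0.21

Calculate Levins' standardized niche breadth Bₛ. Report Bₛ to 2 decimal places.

0.75

Σpᵢ² = 0.02² + 0.07² + 0.12² + 0.06² + 0.21² + 0.18² + 0.13² + 0.21² = 0.0004 + 0.0049 + 0.0144 + 0.0036 + 0.0441 + 0.0324 + 0.0169 + 0.0441 = 0.1608
B = 1 / 0.1608 = 6.2189
Bₛ = (B − 1)/(n − 1) = (6.2189 − 1)/(8 − 1) = 5.2189/7 = 0.7456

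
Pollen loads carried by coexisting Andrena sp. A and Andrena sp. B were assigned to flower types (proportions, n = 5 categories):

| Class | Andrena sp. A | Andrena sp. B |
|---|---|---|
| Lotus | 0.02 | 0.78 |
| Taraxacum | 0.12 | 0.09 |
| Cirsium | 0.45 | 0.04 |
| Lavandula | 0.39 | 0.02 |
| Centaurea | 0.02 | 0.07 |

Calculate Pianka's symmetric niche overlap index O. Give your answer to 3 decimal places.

Σ p₁ᵢp₂ᵢ = 0.0156 + 0.0108 + 0.0180 + 0.0078 + 0.0014 = 0.0536
Σp_1ᵢ² = 0.02² + 0.12² + 0.45² + 0.39² + 0.02² = 0.0004 + 0.0144 + 0.2025 + 0.1521 + 0.0004 = 0.3698
Σp_2ᵢ² = 0.78² + 0.09² + 0.04² + 0.02² + 0.07² = 0.6084 + 0.0081 + 0.0016 + 0.0004 + 0.0049 = 0.6234
O = 0.0536 / √(0.3698 × 0.6234) = 0.0536 / 0.480139 = 0.11163

0.112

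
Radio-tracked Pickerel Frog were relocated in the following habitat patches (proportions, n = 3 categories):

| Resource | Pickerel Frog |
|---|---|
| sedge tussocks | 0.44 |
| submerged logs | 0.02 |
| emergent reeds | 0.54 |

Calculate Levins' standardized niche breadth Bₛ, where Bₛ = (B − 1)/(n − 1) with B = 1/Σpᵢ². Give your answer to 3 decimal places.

0.530

Σpᵢ² = 0.44² + 0.02² + 0.54² = 0.1936 + 0.0004 + 0.2916 = 0.4856
B = 1 / 0.4856 = 2.05931
Bₛ = (B − 1)/(n − 1) = (2.05931 − 1)/(3 − 1) = 1.05931/2 = 0.52966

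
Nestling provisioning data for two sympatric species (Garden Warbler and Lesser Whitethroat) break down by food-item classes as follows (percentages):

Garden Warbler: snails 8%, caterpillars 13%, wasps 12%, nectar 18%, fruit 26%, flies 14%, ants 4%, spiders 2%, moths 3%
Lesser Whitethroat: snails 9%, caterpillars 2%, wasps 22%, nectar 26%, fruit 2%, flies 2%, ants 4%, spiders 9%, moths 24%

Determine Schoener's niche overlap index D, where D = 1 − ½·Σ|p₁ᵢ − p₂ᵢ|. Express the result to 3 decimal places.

Convert percentages to proportions (divide by 100).
Σ|p₁ᵢ − p₂ᵢ| = 0.01 + 0.11 + 0.10 + 0.08 + 0.24 + 0.12 + 0.00 + 0.07 + 0.21 = 0.94
D = 1 − ½ × 0.94 = 1 − 0.470 = 0.53000

0.530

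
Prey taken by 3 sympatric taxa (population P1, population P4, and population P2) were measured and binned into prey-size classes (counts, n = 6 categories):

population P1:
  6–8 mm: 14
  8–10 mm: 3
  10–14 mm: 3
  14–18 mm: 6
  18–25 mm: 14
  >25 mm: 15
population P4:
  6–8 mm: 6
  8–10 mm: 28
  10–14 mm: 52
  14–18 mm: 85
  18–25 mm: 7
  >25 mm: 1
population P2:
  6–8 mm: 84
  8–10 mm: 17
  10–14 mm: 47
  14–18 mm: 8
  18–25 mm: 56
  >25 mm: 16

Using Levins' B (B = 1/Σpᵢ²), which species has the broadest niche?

population P1

Proportions for population P1 (n=55): 14/55=0.2545, 3/55=0.0545, 3/55=0.0545, 6/55=0.1091, 14/55=0.2545, 15/55=0.2727
Proportions for population P4 (n=179): 6/179=0.0335, 28/179=0.1564, 52/179=0.2905, 85/179=0.4749, 7/179=0.0391, 1/179=0.0056
Proportions for population P2 (n=228): 84/228=0.3684, 17/228=0.0746, 47/228=0.2061, 8/228=0.0351, 56/228=0.2456, 16/228=0.0702
Σp_P1ᵢ² = 0.2545² + 0.0545² + 0.0545² + 0.1091² + 0.2545² + 0.2727² = 0.064770 + 0.002970 + 0.002970 + 0.011903 + 0.064770 + 0.074365 = 0.221748
B_P1 = 1 / 0.221748 = 4.5096
Σp_P4ᵢ² = 0.0335² + 0.1564² + 0.2905² + 0.4749² + 0.0391² + 0.0056² = 0.001122 + 0.024461 + 0.084390 + 0.225530 + 0.001529 + 0.000031 = 0.337063
B_P4 = 1 / 0.337063 = 2.9668
Σp_P2ᵢ² = 0.3684² + 0.0746² + 0.2061² + 0.0351² + 0.2456² + 0.0702² = 0.135719 + 0.005565 + 0.042477 + 0.001232 + 0.060319 + 0.004928 = 0.250240
B_P2 = 1 / 0.250240 = 3.9962
Highest B → broadest niche (most generalist): population P1 (B = 4.51).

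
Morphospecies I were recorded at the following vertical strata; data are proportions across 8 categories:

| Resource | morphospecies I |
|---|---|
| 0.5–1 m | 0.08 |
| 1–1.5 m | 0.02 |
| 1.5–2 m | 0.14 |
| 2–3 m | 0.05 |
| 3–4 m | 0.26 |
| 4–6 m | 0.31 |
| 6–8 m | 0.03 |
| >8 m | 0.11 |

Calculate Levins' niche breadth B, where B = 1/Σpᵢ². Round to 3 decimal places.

4.864

Σpᵢ² = 0.08² + 0.02² + 0.14² + 0.05² + 0.26² + 0.31² + 0.03² + 0.11² = 0.0064 + 0.0004 + 0.0196 + 0.0025 + 0.0676 + 0.0961 + 0.0009 + 0.0121 = 0.2056
B = 1 / 0.2056 = 4.86381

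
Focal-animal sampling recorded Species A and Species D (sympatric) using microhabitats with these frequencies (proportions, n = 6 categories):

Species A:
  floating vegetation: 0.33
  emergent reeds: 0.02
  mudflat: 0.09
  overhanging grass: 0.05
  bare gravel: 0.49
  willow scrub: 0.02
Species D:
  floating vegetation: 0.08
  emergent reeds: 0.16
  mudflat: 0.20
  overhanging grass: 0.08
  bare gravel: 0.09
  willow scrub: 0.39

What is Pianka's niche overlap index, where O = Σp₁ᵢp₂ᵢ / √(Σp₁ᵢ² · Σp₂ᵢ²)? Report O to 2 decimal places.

0.35

Σ p₁ᵢp₂ᵢ = 0.0264 + 0.0032 + 0.0180 + 0.0040 + 0.0441 + 0.0078 = 0.1035
Σp_1ᵢ² = 0.33² + 0.02² + 0.09² + 0.05² + 0.49² + 0.02² = 0.1089 + 0.0004 + 0.0081 + 0.0025 + 0.2401 + 0.0004 = 0.3604
Σp_2ᵢ² = 0.08² + 0.16² + 0.20² + 0.08² + 0.09² + 0.39² = 0.0064 + 0.0256 + 0.0400 + 0.0064 + 0.0081 + 0.1521 = 0.2386
O = 0.1035 / √(0.3604 × 0.2386) = 0.1035 / 0.29324 = 0.3530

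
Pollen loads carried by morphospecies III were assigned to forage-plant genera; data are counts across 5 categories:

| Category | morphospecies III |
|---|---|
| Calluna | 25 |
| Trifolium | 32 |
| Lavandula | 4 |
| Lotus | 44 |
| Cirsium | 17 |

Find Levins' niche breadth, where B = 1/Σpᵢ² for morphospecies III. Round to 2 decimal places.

Proportions for morphospecies III (n=122): 25/122=0.2049, 32/122=0.2623, 4/122=0.0328, 44/122=0.3607, 17/122=0.1393
Σpᵢ² = 0.2049² + 0.2623² + 0.0328² + 0.3607² + 0.1393² = 0.041984 + 0.068801 + 0.001076 + 0.130104 + 0.019404 = 0.261369
B = 1 / 0.261369 = 3.8260

3.83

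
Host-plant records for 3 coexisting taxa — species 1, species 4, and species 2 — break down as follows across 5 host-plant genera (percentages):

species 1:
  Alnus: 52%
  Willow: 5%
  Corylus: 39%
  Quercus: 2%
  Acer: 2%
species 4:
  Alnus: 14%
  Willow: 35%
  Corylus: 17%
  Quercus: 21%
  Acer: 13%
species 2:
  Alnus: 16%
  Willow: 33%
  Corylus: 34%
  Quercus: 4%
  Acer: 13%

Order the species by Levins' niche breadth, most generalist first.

species 4 > species 2 > species 1

Convert percentages to proportions (divide by 100).
Σp_1ᵢ² = 0.52² + 0.05² + 0.39² + 0.02² + 0.02² = 0.2704 + 0.0025 + 0.1521 + 0.0004 + 0.0004 = 0.4258
B_1 = 1 / 0.4258 = 2.3485
Σp_4ᵢ² = 0.14² + 0.35² + 0.17² + 0.21² + 0.13² = 0.0196 + 0.1225 + 0.0289 + 0.0441 + 0.0169 = 0.2320
B_4 = 1 / 0.2320 = 4.3103
Σp_2ᵢ² = 0.16² + 0.33² + 0.34² + 0.04² + 0.13² = 0.0256 + 0.1089 + 0.1156 + 0.0016 + 0.0169 = 0.2686
B_2 = 1 / 0.2686 = 3.7230
Ranking by B (broadest → narrowest): species 4 (4.31) > species 2 (3.72) > species 1 (2.35)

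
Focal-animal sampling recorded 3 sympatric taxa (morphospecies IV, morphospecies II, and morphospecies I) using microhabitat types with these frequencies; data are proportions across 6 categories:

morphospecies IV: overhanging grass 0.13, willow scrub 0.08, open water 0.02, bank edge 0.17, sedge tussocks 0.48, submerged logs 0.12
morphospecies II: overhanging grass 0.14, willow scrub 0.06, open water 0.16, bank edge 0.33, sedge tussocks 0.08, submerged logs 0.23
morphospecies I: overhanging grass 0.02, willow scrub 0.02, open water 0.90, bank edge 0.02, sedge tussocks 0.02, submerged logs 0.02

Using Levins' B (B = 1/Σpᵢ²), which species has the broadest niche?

morphospecies II

Σp_IVᵢ² = 0.13² + 0.08² + 0.02² + 0.17² + 0.48² + 0.12² = 0.0169 + 0.0064 + 0.0004 + 0.0289 + 0.2304 + 0.0144 = 0.2974
B_IV = 1 / 0.2974 = 3.3625
Σp_IIᵢ² = 0.14² + 0.06² + 0.16² + 0.33² + 0.08² + 0.23² = 0.0196 + 0.0036 + 0.0256 + 0.1089 + 0.0064 + 0.0529 = 0.2170
B_II = 1 / 0.2170 = 4.6083
Σp_Iᵢ² = 0.02² + 0.02² + 0.90² + 0.02² + 0.02² + 0.02² = 0.0004 + 0.0004 + 0.8100 + 0.0004 + 0.0004 + 0.0004 = 0.8120
B_I = 1 / 0.8120 = 1.2315
Highest B → broadest niche (most generalist): morphospecies II (B = 4.61).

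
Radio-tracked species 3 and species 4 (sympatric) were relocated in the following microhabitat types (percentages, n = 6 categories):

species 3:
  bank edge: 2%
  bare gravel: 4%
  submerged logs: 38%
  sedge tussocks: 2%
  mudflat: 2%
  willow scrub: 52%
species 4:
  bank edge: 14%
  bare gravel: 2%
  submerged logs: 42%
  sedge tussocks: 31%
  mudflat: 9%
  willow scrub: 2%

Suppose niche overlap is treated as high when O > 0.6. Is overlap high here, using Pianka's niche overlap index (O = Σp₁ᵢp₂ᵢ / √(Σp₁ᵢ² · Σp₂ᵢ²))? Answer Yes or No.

Convert percentages to proportions (divide by 100).
Σ p₁ᵢp₂ᵢ = 0.0028 + 0.0008 + 0.1596 + 0.0062 + 0.0018 + 0.0104 = 0.1816
Σp_1ᵢ² = 0.02² + 0.04² + 0.38² + 0.02² + 0.02² + 0.52² = 0.0004 + 0.0016 + 0.1444 + 0.0004 + 0.0004 + 0.2704 = 0.4176
Σp_2ᵢ² = 0.14² + 0.02² + 0.42² + 0.31² + 0.09² + 0.02² = 0.0196 + 0.0004 + 0.1764 + 0.0961 + 0.0081 + 0.0004 = 0.3010
O = 0.1816 / √(0.4176 × 0.3010) = 0.1816 / 0.35454 = 0.5122
O = 0.5122 < 0.6 → No.

No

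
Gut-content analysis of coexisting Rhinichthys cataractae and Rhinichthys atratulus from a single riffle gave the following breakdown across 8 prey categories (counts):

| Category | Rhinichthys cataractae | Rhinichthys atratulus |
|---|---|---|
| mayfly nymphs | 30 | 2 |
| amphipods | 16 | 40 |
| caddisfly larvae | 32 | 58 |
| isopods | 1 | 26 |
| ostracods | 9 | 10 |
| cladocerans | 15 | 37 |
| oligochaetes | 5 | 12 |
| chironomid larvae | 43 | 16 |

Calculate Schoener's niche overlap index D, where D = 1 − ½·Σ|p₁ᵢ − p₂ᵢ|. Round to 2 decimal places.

0.60

Proportions for Rhinichthys cataractae (n=151): 30/151=0.1987, 16/151=0.1060, 32/151=0.2119, 1/151=0.0066, 9/151=0.0596, 15/151=0.0993, 5/151=0.0331, 43/151=0.2848
Proportions for Rhinichthys atratulus (n=201): 2/201=0.0100, 40/201=0.1990, 58/201=0.2886, 26/201=0.1294, 10/201=0.0498, 37/201=0.1841, 12/201=0.0597, 16/201=0.0796
Σ|p₁ᵢ − p₂ᵢ| = 0.1887 + 0.0930 + 0.0767 + 0.1228 + 0.0098 + 0.0848 + 0.0266 + 0.2052 = 0.8076
D = 1 − ½ × 0.8076 = 1 − 0.40380 = 0.59620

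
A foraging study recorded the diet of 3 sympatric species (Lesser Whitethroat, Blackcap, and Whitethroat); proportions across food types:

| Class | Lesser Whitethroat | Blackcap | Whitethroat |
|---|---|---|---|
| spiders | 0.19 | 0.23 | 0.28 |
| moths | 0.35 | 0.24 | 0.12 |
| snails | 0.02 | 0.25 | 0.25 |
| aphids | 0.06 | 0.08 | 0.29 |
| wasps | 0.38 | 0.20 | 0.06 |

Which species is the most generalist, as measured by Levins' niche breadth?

Blackcap

Σp_Lessᵢ² = 0.19² + 0.35² + 0.02² + 0.06² + 0.38² = 0.0361 + 0.1225 + 0.0004 + 0.0036 + 0.1444 = 0.3070
B_Less = 1 / 0.3070 = 3.2573
Σp_Blacᵢ² = 0.23² + 0.24² + 0.25² + 0.08² + 0.20² = 0.0529 + 0.0576 + 0.0625 + 0.0064 + 0.0400 = 0.2194
B_Blac = 1 / 0.2194 = 4.5579
Σp_Whitᵢ² = 0.28² + 0.12² + 0.25² + 0.29² + 0.06² = 0.0784 + 0.0144 + 0.0625 + 0.0841 + 0.0036 = 0.2430
B_Whit = 1 / 0.2430 = 4.1152
Highest B → broadest niche (most generalist): Blackcap (B = 4.56).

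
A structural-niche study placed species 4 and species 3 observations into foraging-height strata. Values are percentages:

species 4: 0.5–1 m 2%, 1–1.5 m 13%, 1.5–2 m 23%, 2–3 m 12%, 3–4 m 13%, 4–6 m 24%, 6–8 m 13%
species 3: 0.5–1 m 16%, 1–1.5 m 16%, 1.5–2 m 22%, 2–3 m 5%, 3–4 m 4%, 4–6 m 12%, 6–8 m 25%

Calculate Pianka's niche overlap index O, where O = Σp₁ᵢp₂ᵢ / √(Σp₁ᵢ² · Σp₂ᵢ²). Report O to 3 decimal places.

Convert percentages to proportions (divide by 100).
Σ p₁ᵢp₂ᵢ = 0.0032 + 0.0208 + 0.0506 + 0.0060 + 0.0052 + 0.0288 + 0.0325 = 0.1471
Σp_1ᵢ² = 0.02² + 0.13² + 0.23² + 0.12² + 0.13² + 0.24² + 0.13² = 0.0004 + 0.0169 + 0.0529 + 0.0144 + 0.0169 + 0.0576 + 0.0169 = 0.1760
Σp_2ᵢ² = 0.16² + 0.16² + 0.22² + 0.05² + 0.04² + 0.12² + 0.25² = 0.0256 + 0.0256 + 0.0484 + 0.0025 + 0.0016 + 0.0144 + 0.0625 = 0.1806
O = 0.1471 / √(0.1760 × 0.1806) = 0.1471 / 0.178285 = 0.82508

0.825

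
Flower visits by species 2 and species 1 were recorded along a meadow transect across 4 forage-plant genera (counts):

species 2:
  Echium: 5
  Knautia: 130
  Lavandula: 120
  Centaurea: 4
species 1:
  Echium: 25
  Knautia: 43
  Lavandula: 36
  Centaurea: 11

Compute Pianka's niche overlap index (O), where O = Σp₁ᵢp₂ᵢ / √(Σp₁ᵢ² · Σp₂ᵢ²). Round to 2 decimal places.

0.91

Proportions for species 2 (n=259): 5/259=0.0193, 130/259=0.5019, 120/259=0.4633, 4/259=0.0154
Proportions for species 1 (n=115): 25/115=0.2174, 43/115=0.3739, 36/115=0.3130, 11/115=0.0957
Σ p₁ᵢp₂ᵢ = 0.004196 + 0.187660 + 0.145013 + 0.001474 = 0.338343
Σp_1ᵢ² = 0.0193² + 0.5019² + 0.4633² + 0.0154² = 0.000372 + 0.251904 + 0.214647 + 0.000237 = 0.467160
Σp_2ᵢ² = 0.2174² + 0.3739² + 0.3130² + 0.0957² = 0.047263 + 0.139801 + 0.097969 + 0.009158 = 0.294191
O = 0.338343 / √(0.467160 × 0.294191) = 0.338343 / 0.3707213 = 0.9127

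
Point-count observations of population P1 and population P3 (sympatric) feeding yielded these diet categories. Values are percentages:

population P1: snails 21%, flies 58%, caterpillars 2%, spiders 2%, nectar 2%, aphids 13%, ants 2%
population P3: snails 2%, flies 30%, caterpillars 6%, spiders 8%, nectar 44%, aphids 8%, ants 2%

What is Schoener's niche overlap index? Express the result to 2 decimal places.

0.48

Convert percentages to proportions (divide by 100).
Σ|p₁ᵢ − p₂ᵢ| = 0.19 + 0.28 + 0.04 + 0.06 + 0.42 + 0.05 + 0.00 = 1.04
D = 1 − ½ × 1.04 = 1 − 0.520 = 0.4800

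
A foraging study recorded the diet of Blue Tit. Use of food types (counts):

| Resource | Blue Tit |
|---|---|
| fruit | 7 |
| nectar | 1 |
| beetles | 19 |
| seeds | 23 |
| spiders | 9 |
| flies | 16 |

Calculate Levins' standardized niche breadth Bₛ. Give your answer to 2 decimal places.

0.68

Proportions for Blue Tit (n=75): 7/75=0.0933, 1/75=0.0133, 19/75=0.2533, 23/75=0.3067, 9/75=0.1200, 16/75=0.2133
Σpᵢ² = 0.0933² + 0.0133² + 0.2533² + 0.3067² + 0.1200² + 0.2133² = 0.008705 + 0.000177 + 0.064161 + 0.094065 + 0.014400 + 0.045497 = 0.227005
B = 1 / 0.227005 = 4.4052
Bₛ = (B − 1)/(n − 1) = (4.4052 − 1)/(6 − 1) = 3.4052/5 = 0.6810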